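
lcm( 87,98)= 8526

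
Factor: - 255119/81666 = -2^( - 1 )*3^ ( - 2) * 13^(-1 )*17^1*43^1=-731/234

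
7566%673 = 163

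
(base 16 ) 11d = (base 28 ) A5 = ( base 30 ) 9f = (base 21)dc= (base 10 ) 285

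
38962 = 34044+4918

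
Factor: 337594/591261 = 2^1*3^ ( - 1 )*11^( - 1)*19^ ( - 1 )*179^1 = 358/627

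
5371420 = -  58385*(-92)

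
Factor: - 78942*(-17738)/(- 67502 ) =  - 700136598/33751 = -2^1*3^1*7^2*59^1* 181^1*223^1*33751^ ( - 1 )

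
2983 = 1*2983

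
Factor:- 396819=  - 3^5*23^1 * 71^1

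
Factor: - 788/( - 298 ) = 394/149= 2^1*149^( - 1)*197^1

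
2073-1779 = 294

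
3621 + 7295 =10916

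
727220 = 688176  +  39044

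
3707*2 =7414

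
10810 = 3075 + 7735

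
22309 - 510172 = - 487863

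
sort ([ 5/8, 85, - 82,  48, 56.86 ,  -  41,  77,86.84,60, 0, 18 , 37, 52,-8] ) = [ - 82, - 41,-8,0,5/8, 18,37, 48,52, 56.86,60 , 77, 85, 86.84] 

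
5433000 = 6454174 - 1021174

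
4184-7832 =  - 3648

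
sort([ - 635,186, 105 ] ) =[ - 635, 105, 186] 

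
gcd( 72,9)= 9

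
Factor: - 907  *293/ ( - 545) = 5^( - 1)*109^( -1 )*293^1*907^1 = 265751/545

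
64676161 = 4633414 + 60042747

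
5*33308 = 166540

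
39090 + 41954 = 81044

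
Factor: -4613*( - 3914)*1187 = 2^1*7^1*19^1*103^1*659^1*1187^1 = 21431619734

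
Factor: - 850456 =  - 2^3*106307^1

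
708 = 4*177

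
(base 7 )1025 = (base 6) 1402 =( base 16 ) 16a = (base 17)145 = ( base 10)362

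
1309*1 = 1309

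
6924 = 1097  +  5827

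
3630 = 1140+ 2490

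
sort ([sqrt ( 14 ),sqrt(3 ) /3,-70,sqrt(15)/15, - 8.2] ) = [ - 70, -8.2, sqrt ( 15) /15, sqrt( 3)/3,sqrt( 14)]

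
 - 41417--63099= 21682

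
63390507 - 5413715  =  57976792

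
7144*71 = 507224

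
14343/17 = 14343/17 = 843.71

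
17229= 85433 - 68204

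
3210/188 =17+7/94 = 17.07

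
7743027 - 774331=6968696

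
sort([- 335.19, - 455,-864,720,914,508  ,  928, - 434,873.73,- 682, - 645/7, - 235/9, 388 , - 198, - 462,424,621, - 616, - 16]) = [ - 864,  -  682, - 616, - 462, - 455, - 434, - 335.19,-198 , - 645/7, - 235/9, - 16, 388,424,508, 621 , 720,873.73,  914 , 928 ]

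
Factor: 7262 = 2^1*3631^1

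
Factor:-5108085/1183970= - 1021617/236794 = - 2^(-1 ) * 3^2*197^( - 1)*601^( - 1)*113513^1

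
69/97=69/97  =  0.71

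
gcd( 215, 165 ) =5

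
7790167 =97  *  80311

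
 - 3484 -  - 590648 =587164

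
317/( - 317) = -1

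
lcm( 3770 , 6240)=180960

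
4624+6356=10980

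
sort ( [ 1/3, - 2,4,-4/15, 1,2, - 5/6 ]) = [ -2,  -  5/6,-4/15, 1/3,  1,  2,4 ] 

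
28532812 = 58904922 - 30372110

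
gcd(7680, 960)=960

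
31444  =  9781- - 21663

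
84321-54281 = 30040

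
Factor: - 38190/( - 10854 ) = 95/27 = 3^(  -  3 )*5^1*19^1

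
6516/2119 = 3 + 159/2119= 3.08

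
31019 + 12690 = 43709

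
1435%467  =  34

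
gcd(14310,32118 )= 318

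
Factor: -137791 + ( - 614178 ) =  - 751969^1 = - 751969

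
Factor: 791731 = 379^1*2089^1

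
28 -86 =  - 58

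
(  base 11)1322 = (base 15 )798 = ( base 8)3266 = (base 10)1718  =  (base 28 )25A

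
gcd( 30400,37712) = 16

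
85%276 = 85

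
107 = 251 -144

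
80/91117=80/91117 = 0.00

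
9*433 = 3897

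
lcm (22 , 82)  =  902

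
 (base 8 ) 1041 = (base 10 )545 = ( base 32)h1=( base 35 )fk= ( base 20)175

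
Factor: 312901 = 157^1*1993^1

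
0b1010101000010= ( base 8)12502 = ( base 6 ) 41110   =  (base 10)5442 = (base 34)4o2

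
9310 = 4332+4978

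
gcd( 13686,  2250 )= 6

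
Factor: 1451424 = 2^5*3^1*13^1*1163^1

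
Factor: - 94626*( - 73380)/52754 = 3471827940/26377  =  2^2*3^3*5^1*7^1*13^(  -  1) * 751^1*1223^1*2029^(-1 )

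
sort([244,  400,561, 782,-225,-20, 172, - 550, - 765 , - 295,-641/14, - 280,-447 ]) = [ - 765,- 550,-447,-295, - 280, - 225,  -  641/14, - 20, 172,244,400,561, 782 ] 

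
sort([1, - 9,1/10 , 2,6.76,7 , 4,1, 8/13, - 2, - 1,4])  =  [-9, - 2,-1,1/10,8/13 , 1, 1, 2,4,  4,6.76,7 ] 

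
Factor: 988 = 2^2*13^1*19^1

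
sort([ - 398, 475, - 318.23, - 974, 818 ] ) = [ - 974, - 398, - 318.23,475, 818 ] 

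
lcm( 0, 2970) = 0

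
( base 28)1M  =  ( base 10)50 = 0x32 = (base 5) 200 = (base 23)24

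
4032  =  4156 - 124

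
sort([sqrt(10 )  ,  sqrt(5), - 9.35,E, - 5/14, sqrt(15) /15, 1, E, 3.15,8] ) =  [ - 9.35, - 5/14, sqrt ( 15 )/15, 1 , sqrt(5) , E, E, 3.15, sqrt(10 ),8] 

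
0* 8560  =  0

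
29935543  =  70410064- 40474521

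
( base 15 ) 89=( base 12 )A9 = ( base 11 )108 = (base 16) 81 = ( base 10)129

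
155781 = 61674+94107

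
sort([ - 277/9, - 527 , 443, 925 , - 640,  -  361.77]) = [ - 640,-527, - 361.77, - 277/9,443, 925 ] 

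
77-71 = 6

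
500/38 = 13  +  3/19 = 13.16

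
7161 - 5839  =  1322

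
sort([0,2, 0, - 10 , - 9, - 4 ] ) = [ - 10, - 9, - 4,0,0,2]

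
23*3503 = 80569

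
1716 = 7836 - 6120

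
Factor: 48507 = 3^1 * 19^1*23^1*37^1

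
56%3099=56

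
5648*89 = 502672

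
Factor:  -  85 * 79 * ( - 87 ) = 3^1*5^1 * 17^1 * 29^1 * 79^1 = 584205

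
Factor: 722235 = 3^1*5^1*89^1*541^1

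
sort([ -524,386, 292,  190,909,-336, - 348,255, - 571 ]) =[ - 571,  -  524, - 348, - 336,190,255, 292, 386, 909 ] 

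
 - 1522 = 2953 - 4475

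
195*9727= 1896765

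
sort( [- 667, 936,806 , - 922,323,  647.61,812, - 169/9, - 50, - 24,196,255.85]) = [-922,  -  667, - 50,  -  24, - 169/9,196,255.85,323,647.61,806, 812,936 ] 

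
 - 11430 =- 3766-7664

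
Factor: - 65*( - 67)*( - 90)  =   - 2^1*3^2*5^2 * 13^1 * 67^1= - 391950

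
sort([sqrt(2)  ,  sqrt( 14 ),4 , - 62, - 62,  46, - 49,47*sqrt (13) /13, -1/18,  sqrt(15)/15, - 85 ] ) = [ - 85 , - 62, - 62, - 49, - 1/18,  sqrt(15 ) /15,sqrt(2), sqrt(14 ),4 , 47*sqrt( 13)/13,46]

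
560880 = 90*6232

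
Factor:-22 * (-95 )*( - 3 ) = - 2^1*3^1*5^1*11^1*19^1 = - 6270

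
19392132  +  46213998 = 65606130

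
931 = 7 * 133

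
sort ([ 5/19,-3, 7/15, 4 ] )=[ - 3, 5/19,7/15,4 ] 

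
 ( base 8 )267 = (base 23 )7M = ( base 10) 183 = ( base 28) 6F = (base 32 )5n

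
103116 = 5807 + 97309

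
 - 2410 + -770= -3180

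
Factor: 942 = 2^1*3^1*157^1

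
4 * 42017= 168068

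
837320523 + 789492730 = 1626813253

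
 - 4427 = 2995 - 7422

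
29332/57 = 29332/57 =514.60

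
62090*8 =496720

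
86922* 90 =7822980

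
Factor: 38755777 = 47^1 * 824591^1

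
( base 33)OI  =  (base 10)810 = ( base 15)390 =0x32A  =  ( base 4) 30222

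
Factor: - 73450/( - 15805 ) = 2^1*5^1*13^1*29^ ( - 1) * 109^( -1)*113^1 = 14690/3161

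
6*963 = 5778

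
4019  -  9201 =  - 5182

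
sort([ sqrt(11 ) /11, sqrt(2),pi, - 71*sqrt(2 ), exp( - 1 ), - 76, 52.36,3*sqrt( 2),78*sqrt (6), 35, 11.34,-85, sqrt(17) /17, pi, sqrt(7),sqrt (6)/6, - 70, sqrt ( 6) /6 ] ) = [ - 71 * sqrt(2), - 85, - 76, - 70,sqrt(17)/17, sqrt( 11 )/11, exp( - 1 ), sqrt(6 )/6,sqrt(6) /6, sqrt( 2 ),sqrt( 7), pi, pi, 3*sqrt (2 ),  11.34, 35, 52.36, 78*sqrt(6)]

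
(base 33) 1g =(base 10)49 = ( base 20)29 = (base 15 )34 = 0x31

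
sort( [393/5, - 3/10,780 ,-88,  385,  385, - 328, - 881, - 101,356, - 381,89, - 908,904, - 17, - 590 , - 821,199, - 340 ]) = [ - 908, - 881, - 821, - 590, - 381, - 340, - 328,-101, - 88, - 17, - 3/10, 393/5, 89, 199,356,385,385, 780 , 904] 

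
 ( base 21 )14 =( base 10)25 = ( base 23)12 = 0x19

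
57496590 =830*69273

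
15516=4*3879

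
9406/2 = 4703 = 4703.00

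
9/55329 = 3/18443  =  0.00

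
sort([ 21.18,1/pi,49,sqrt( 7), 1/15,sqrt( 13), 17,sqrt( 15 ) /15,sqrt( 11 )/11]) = [ 1/15,sqrt( 15 ) /15,sqrt( 11)/11,1/pi,sqrt(7), sqrt( 13 ), 17, 21.18,49] 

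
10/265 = 2/53 = 0.04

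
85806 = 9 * 9534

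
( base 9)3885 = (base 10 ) 2912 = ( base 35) 2D7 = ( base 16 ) b60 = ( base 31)30T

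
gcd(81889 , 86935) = 1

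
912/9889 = 912/9889 =0.09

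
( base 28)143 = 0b1110000011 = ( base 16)383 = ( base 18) 2DH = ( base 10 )899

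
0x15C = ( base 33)ai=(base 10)348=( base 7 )1005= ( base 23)f3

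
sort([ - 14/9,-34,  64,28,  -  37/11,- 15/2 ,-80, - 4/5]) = [-80,-34, - 15/2, - 37/11, - 14/9,-4/5, 28,64]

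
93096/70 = 46548/35= 1329.94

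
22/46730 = 11/23365=0.00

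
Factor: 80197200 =2^4*3^2*5^2*22277^1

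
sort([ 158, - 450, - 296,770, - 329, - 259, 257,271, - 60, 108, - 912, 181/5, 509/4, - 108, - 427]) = [  -  912, - 450, - 427, - 329,- 296, - 259, - 108,  -  60, 181/5, 108, 509/4,  158, 257,271,770]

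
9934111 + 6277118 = 16211229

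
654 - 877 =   -  223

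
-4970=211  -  5181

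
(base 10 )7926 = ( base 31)87l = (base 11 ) 5a56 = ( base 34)6T4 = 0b1111011110110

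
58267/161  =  361  +  146/161 = 361.91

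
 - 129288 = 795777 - 925065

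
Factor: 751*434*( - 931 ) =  - 2^1*7^3*19^1 * 31^1*751^1 = - 303444554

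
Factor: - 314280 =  - 2^3*3^4*5^1*97^1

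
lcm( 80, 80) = 80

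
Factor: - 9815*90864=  - 891830160= - 2^4*3^2 * 5^1*13^1*151^1*631^1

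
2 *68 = 136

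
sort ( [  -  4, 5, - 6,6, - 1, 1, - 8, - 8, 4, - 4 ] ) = [ - 8, - 8, - 6, - 4, - 4, - 1, 1,4, 5,6] 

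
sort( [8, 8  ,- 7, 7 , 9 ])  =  [ - 7 , 7, 8, 8,9] 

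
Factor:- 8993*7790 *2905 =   -  2^1*5^2*7^1 * 17^1*19^1*23^2*41^1*83^1 = - 203511140350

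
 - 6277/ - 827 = 6277/827 = 7.59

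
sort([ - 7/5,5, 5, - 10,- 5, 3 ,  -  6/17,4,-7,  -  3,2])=[  -  10,-7 , - 5, - 3, -7/5 , - 6/17 , 2,  3, 4, 5, 5 ] 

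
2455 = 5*491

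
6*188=1128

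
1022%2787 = 1022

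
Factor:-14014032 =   -  2^4*3^1*281^1*1039^1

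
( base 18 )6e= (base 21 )5h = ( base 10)122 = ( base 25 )4M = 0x7A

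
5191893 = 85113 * 61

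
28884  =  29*996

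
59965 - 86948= - 26983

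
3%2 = 1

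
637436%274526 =88384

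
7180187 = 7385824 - 205637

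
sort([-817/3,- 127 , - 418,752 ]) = [ - 418,-817/3, - 127,752 ]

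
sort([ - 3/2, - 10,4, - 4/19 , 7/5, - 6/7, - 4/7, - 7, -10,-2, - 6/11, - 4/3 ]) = [ - 10, - 10, - 7, - 2,-3/2, - 4/3, - 6/7, - 4/7, - 6/11, - 4/19,7/5,4]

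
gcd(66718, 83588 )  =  2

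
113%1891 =113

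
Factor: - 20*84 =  - 1680 = -  2^4*3^1*5^1*7^1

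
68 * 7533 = 512244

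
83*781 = 64823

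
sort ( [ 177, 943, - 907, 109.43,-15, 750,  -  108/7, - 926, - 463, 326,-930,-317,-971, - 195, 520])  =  [ - 971 , - 930, -926 , - 907, - 463 ,-317,- 195,-108/7,-15,109.43, 177,326, 520,750, 943]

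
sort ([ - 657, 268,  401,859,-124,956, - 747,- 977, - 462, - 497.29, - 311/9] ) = [-977,-747, - 657, - 497.29 ,  -  462, - 124, - 311/9, 268, 401,859, 956]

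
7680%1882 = 152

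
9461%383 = 269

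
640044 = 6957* 92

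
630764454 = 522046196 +108718258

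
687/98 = 7  +  1/98 =7.01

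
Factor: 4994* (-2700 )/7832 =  - 153225/89 = -  3^3*5^2* 89^(  -  1)*227^1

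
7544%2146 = 1106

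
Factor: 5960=2^3*5^1*149^1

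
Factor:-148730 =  - 2^1*5^1*107^1*139^1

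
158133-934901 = -776768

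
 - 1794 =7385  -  9179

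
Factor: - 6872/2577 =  - 8/3 = - 2^3*3^(-1) 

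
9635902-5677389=3958513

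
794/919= 794/919 = 0.86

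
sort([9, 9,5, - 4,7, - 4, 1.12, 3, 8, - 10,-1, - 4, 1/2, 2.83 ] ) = [ - 10, - 4, - 4 , - 4, - 1, 1/2, 1.12,2.83,3,  5, 7, 8, 9, 9]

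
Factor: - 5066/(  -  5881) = 2^1*17^1* 149^1*5881^( - 1)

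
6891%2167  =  390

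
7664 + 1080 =8744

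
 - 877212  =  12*(  -  73101 ) 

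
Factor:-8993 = - 17^1*23^2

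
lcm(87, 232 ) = 696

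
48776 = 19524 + 29252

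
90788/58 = 45394/29 = 1565.31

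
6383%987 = 461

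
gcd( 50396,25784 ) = 1172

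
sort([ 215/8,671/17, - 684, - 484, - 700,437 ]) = [ - 700, - 684, - 484,215/8,671/17,  437] 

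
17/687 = 17/687 = 0.02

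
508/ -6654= - 1 + 3073/3327 = - 0.08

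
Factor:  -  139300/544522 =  - 69650/272261= - 2^1*5^2*7^1*11^( - 1 )*53^ ( - 1 )*199^1*467^(-1) 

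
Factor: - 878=-2^1*  439^1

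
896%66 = 38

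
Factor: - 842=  - 2^1*421^1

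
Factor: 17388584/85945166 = 2^2 * 17^( - 1)  *  2173573^1* 2527799^(-1)=8694292/42972583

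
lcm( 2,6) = 6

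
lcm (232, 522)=2088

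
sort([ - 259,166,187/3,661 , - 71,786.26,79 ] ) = [  -  259, - 71, 187/3,79 , 166,661, 786.26] 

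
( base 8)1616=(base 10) 910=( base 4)32032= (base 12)63a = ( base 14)490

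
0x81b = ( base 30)295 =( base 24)3EB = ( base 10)2075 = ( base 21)4eh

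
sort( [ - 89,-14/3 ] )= [ - 89 ,-14/3 ]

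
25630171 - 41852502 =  - 16222331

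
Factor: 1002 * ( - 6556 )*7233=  - 47514387096 = - 2^3  *3^2* 11^1*149^1 *167^1*2411^1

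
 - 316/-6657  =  316/6657 = 0.05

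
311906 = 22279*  14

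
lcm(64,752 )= 3008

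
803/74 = 10 + 63/74 = 10.85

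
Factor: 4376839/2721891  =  3^( - 1)*83^1 * 52733^1*907297^(-1) 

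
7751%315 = 191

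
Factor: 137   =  137^1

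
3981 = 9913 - 5932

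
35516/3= 35516/3= 11838.67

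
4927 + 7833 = 12760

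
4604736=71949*64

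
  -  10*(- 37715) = 377150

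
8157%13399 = 8157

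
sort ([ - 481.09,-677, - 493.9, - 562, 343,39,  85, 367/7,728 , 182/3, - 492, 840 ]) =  [ - 677, - 562,-493.9, - 492, -481.09,39, 367/7,  182/3, 85,  343, 728, 840]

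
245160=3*81720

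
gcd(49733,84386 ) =1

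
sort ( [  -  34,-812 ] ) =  [-812, - 34 ] 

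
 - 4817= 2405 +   -  7222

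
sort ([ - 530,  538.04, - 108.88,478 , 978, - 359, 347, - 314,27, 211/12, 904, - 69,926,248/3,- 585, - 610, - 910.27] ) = [  -  910.27, - 610, - 585, - 530, - 359,-314, - 108.88, - 69, 211/12,27,248/3,347 , 478, 538.04, 904,926,978] 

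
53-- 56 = 109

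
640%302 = 36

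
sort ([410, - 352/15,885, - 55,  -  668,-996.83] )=[-996.83  , - 668, -55,-352/15, 410,885 ] 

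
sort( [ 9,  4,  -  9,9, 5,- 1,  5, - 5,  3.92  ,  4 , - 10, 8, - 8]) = [ - 10,  -  9, - 8,  -  5, - 1,3.92 , 4, 4 , 5 , 5,8,9,  9 ]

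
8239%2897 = 2445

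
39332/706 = 19666/353= 55.71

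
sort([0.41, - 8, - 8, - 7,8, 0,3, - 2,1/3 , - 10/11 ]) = [-8, - 8, - 7,-2, - 10/11,0,1/3,0.41, 3,  8]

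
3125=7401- 4276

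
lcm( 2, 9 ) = 18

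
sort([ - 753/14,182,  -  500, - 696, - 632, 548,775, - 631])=[-696,-632 ,-631,-500, - 753/14,182, 548 , 775 ] 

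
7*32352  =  226464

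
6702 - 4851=1851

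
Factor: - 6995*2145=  - 15004275=-3^1*5^2 * 11^1 * 13^1*1399^1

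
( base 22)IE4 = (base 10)9024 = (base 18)19F6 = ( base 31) 9C3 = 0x2340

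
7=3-  -  4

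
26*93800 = 2438800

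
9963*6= 59778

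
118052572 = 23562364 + 94490208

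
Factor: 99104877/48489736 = 2^( - 3 ) *3^5*313^1*1303^1*6061217^( - 1)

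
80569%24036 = 8461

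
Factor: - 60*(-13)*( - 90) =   -  2^3*3^3 * 5^2*13^1 = - 70200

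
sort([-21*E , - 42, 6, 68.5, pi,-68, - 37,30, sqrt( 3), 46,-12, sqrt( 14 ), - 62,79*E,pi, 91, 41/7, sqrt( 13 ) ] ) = [ - 68, - 62, - 21*E,-42, - 37,-12,  sqrt ( 3 ),  pi, pi, sqrt( 13 ),  sqrt( 14 ), 41/7, 6, 30, 46,68.5, 91, 79*E]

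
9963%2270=883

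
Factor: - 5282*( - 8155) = 43074710 = 2^1*5^1*7^1* 19^1*139^1*233^1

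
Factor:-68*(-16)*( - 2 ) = -2^7*17^1 = -2176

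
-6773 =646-7419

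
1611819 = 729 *2211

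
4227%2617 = 1610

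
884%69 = 56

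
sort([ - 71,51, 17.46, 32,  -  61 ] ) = [ - 71, - 61, 17.46, 32, 51]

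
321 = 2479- 2158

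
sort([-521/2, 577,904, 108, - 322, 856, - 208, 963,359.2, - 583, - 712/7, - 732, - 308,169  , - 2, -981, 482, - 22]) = [-981, - 732,-583,  -  322 , - 308 ,  -  521/2, - 208 , -712/7, - 22,  -  2,  108,169, 359.2, 482, 577, 856,904 , 963 ] 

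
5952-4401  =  1551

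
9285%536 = 173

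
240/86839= 240/86839 =0.00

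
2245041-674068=1570973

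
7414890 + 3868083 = 11282973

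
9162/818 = 11+82/409  =  11.20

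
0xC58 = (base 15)E0A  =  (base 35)2ka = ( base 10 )3160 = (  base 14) 121a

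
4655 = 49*95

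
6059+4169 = 10228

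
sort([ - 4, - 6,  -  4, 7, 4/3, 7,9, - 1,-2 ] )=[ - 6, - 4, - 4,- 2, - 1, 4/3,7, 7,9 ]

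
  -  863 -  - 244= - 619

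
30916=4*7729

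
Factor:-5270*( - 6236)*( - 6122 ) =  - 2^4*5^1*17^1 *31^1*1559^1 *3061^1 =-  201191693840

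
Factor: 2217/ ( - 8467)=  -3^1*739^1*8467^( - 1)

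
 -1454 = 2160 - 3614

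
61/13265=61/13265 = 0.00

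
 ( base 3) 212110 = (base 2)1001111001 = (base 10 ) 633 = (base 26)O9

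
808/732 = 1 + 19/183 = 1.10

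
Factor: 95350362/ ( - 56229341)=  - 2^1*3^1*7^ (  -  1)*19^ ( - 1) * 619^( - 1)*683^(  -  1)*2281^1* 6967^1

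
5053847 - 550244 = 4503603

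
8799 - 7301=1498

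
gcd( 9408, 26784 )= 96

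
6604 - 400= 6204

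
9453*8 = 75624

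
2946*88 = 259248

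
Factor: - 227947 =-227947^1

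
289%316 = 289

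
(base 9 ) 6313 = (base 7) 16332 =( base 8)11025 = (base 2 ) 1001000010101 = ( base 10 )4629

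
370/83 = 370/83 =4.46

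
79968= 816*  98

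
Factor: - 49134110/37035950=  - 5^( - 1)*7^( - 1) *73^1 * 67307^1  *  105817^ ( - 1) = - 4913411/3703595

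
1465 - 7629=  - 6164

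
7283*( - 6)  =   - 43698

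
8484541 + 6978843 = 15463384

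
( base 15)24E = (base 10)524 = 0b1000001100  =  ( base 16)20C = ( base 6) 2232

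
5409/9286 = 5409/9286 = 0.58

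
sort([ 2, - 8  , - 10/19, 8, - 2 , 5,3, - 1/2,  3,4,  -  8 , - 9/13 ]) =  [ - 8, - 8, - 2, -9/13, - 10/19, - 1/2,2,3, 3,4,5, 8 ]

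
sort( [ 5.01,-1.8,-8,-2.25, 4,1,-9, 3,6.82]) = [-9 , - 8,-2.25,-1.8,1,3,4,5.01,6.82] 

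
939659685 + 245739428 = 1185399113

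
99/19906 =99/19906 = 0.00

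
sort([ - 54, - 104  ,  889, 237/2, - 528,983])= [ - 528, - 104, - 54,237/2,889,983]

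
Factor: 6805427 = 6805427^1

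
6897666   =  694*9939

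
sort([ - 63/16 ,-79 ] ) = [-79, - 63/16]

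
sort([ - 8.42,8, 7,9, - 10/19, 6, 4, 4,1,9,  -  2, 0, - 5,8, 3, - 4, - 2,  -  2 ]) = [ - 8.42, - 5, - 4,-2, - 2, - 2, - 10/19, 0,1,3,4,4,6, 7, 8,8  ,  9, 9 ] 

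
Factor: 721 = 7^1*103^1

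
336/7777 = 48/1111 = 0.04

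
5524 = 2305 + 3219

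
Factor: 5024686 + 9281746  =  14306432  =  2^7*7^2*2281^1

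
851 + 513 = 1364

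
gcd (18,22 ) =2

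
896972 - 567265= 329707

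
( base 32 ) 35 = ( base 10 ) 101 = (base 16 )65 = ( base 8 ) 145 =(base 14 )73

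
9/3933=1/437 = 0.00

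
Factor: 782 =2^1*17^1*23^1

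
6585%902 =271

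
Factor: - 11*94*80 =-82720=- 2^5*5^1*11^1*47^1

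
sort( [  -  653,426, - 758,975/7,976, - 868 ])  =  [ - 868, - 758,- 653,975/7 , 426 , 976 ]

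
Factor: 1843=19^1*97^1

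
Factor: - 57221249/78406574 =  - 2^( - 1 )*3187^( - 1 )*12301^( - 1 )* 57221249^1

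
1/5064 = 1/5064 = 0.00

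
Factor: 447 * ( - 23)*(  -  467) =3^1*23^1*149^1 * 467^1 = 4801227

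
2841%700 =41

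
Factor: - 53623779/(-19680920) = 2^(-3 ) * 3^1*5^( - 1)*7^( - 1 )*11^1*70289^( - 1 )*1624963^1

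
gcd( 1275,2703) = 51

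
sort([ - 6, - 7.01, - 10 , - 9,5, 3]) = [ - 10 , - 9,-7.01 , - 6,3, 5 ] 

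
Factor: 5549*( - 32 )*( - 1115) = 2^5*5^1*31^1 * 179^1*223^1 = 197988320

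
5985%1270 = 905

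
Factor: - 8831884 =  -2^2* 19^1* 79^1*1471^1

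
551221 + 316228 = 867449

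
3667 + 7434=11101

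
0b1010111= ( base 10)87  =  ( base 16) 57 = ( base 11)7A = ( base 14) 63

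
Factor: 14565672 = 2^3*  3^2 *11^1*53^1*347^1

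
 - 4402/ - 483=9 + 55/483 =9.11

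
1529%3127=1529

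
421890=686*615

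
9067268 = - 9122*( - 994) 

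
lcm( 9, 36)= 36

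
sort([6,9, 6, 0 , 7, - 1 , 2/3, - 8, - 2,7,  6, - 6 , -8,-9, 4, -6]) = [ - 9, - 8,-8, - 6 , - 6, - 2, - 1,0 , 2/3, 4, 6, 6, 6,  7, 7,9 ]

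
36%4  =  0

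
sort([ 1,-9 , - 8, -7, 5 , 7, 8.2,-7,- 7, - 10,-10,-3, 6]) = [ - 10, - 10, - 9,-8, - 7,-7,-7, - 3, 1, 5,6,7, 8.2]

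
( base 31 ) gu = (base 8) 1016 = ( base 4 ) 20032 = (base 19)18D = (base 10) 526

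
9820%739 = 213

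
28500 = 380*75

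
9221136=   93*99152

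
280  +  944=1224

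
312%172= 140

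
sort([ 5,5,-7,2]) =[  -  7, 2,5, 5 ] 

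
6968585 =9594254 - 2625669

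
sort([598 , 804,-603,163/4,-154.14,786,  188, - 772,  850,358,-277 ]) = [ - 772, - 603, - 277 ,-154.14 , 163/4, 188,358,598,786,804,850]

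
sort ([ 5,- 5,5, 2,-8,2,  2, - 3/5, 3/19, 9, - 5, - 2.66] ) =[ - 8,-5,- 5, - 2.66, - 3/5,3/19,2, 2,2,5, 5 , 9]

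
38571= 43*897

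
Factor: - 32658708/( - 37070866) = 2^1* 3^1* 7^(-1)*191^1*14249^1*2647919^( - 1 ) = 16329354/18535433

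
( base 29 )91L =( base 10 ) 7619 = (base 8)16703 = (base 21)H5H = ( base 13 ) 3611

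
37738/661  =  37738/661 = 57.09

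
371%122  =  5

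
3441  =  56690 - 53249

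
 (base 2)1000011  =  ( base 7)124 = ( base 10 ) 67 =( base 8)103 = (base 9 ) 74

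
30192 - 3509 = 26683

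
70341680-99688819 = - 29347139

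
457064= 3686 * 124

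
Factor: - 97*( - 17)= 1649 = 17^1*97^1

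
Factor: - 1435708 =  - 2^2*151^1*2377^1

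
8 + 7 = 15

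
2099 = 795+1304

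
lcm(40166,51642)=361494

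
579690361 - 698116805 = -118426444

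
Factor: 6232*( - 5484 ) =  - 34176288 = - 2^5*3^1*19^1 * 41^1*457^1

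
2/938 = 1/469= 0.00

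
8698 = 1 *8698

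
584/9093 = 584/9093=0.06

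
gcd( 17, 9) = 1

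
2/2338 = 1/1169 = 0.00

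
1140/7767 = 380/2589  =  0.15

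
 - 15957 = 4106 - 20063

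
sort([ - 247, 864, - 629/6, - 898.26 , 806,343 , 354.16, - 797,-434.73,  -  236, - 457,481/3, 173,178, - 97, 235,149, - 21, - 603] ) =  [ - 898.26,-797, - 603  , - 457, - 434.73, - 247, - 236, - 629/6, -97,-21,149,481/3,173,178 , 235,  343,354.16,806,864]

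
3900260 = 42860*91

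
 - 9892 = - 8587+-1305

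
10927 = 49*223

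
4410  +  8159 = 12569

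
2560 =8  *320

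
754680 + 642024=1396704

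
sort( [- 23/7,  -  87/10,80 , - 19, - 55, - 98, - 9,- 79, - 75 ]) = [ - 98, - 79, - 75,-55 ,-19 , - 9 , - 87/10, - 23/7, 80]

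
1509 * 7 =10563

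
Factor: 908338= 2^1*29^1*15661^1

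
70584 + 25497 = 96081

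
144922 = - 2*( - 72461)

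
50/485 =10/97 = 0.10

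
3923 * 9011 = 35350153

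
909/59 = 15+ 24/59 = 15.41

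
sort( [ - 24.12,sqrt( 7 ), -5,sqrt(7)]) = [-24.12, - 5,sqrt( 7), sqrt ( 7)]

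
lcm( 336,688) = 14448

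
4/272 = 1/68 = 0.01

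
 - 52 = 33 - 85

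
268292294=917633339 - 649341045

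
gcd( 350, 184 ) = 2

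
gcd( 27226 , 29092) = 2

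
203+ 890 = 1093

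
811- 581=230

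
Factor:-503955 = - 3^3*5^1*3733^1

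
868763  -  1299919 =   -  431156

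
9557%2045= 1377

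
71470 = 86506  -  15036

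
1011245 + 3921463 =4932708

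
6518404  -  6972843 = -454439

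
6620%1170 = 770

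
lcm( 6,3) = 6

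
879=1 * 879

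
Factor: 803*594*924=2^3 * 3^4*7^1 *11^3*  73^1=   440731368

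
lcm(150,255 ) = 2550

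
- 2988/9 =-332 = -  332.00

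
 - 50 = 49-99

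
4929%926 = 299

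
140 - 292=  - 152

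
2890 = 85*34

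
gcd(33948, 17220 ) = 492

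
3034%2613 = 421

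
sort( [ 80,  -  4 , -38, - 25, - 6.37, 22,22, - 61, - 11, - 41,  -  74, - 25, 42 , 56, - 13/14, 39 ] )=[ - 74,  -  61, - 41, - 38,-25, - 25, - 11, - 6.37 , - 4 , - 13/14, 22,22,39,42, 56,80 ]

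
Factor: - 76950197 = -97^1 * 793301^1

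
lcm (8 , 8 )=8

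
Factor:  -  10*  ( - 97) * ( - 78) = -2^2*3^1*5^1 * 13^1*97^1 = - 75660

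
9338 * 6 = 56028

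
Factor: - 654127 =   -  654127^1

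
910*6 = 5460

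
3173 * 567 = 1799091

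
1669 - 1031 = 638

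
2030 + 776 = 2806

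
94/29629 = 94/29629 = 0.00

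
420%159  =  102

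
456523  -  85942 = 370581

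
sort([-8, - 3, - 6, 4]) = [-8,-6, - 3,  4]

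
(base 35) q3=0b1110010001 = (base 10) 913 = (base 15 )40D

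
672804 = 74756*9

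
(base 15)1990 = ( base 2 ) 1010110011111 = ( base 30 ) 64f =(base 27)7g0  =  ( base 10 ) 5535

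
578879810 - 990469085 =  - 411589275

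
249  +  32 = 281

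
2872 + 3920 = 6792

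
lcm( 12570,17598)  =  87990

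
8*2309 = 18472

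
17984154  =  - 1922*( - 9357 ) 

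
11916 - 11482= 434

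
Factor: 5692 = 2^2*1423^1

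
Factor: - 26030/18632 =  - 95/68 = - 2^(-2) * 5^1*17^( - 1) * 19^1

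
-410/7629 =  - 1 + 7219/7629 = - 0.05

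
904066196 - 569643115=334423081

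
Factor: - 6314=- 2^1*7^1*11^1*41^1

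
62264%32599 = 29665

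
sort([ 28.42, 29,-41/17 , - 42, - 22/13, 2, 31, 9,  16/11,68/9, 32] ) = [-42, - 41/17, - 22/13, 16/11,  2,68/9, 9,28.42, 29, 31,32 ]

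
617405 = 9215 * 67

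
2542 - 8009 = - 5467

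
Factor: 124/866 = 62/433=   2^1*31^1*433^(- 1 )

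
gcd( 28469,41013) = 49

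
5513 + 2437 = 7950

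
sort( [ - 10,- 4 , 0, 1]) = [ - 10, - 4,0, 1] 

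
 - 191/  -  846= 191/846 = 0.23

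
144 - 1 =143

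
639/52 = 639/52 = 12.29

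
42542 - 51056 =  - 8514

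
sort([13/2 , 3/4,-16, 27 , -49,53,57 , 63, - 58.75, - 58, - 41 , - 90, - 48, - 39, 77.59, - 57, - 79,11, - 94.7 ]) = [ - 94.7, - 90,- 79, - 58.75, - 58,-57, - 49, - 48, - 41, - 39, - 16,3/4,13/2, 11, 27,53,57, 63 , 77.59] 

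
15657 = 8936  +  6721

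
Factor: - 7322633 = - 37^1 *197909^1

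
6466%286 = 174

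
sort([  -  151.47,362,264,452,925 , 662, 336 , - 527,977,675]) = [-527, - 151.47,  264,336, 362, 452, 662,675,925, 977] 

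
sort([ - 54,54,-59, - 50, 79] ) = [-59 ,  -  54,-50, 54,79]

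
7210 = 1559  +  5651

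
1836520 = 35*52472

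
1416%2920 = 1416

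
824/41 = 824/41 = 20.10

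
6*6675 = 40050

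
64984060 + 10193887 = 75177947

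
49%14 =7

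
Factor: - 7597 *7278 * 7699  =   - 425685147234  =  - 2^1*3^1*71^1*107^1*  1213^1*7699^1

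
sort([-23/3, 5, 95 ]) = [ - 23/3,5,  95 ] 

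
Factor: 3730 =2^1*5^1*373^1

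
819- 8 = 811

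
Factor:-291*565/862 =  - 164415/862  =  - 2^ ( - 1)*3^1*5^1*97^1 *113^1*431^ ( - 1)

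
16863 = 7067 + 9796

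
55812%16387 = 6651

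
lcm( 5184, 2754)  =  88128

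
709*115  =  81535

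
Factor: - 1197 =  - 3^2*7^1 *19^1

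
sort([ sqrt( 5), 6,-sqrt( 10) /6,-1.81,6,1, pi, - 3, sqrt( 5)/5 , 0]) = [ - 3, - 1.81, - sqrt( 10 )/6, 0, sqrt( 5 )/5, 1, sqrt( 5 ), pi, 6,  6 ]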